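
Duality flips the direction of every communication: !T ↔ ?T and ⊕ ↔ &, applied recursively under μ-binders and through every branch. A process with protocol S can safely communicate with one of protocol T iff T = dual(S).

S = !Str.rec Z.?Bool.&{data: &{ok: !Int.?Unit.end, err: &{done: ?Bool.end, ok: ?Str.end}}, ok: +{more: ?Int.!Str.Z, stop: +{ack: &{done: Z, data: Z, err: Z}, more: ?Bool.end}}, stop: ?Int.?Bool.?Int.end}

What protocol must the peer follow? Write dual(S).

?Str.rec Z.!Bool.+{data: +{ok: ?Int.!Unit.end, err: +{done: !Bool.end, ok: !Str.end}}, ok: &{more: !Int.?Str.Z, stop: &{ack: +{done: Z, data: Z, err: Z}, more: !Bool.end}}, stop: !Int.!Bool.!Int.end}

!Str → ?Str
  rec Z → rec Z  (binder kept)
    ?Bool → !Bool
      &{data,ok,stop} → +{data,ok,stop}  (&→⊕)
        [data]
          &{ok,err} → +{ok,err}  (&→⊕)
            [ok]
              !Int → ?Int
                ?Unit → !Unit
                  end ↦ end
            [err]
              &{done,ok} → +{done,ok}  (&→⊕)
                [done]
                  ?Bool → !Bool
                    end ↦ end
                [ok]
                  ?Str → !Str
                    end ↦ end
        [ok]
          +{more,stop} → &{more,stop}  (select→offer)
            [more]
              ?Int → !Int
                !Str → ?Str
                  Z ↦ Z
            [stop]
              +{ack,more} → &{ack,more}  (select→offer)
                [ack]
                  &{done,data,err} → +{done,data,err}  (&→⊕)
                    [done]
                      Z ↦ Z
                    [data]
                      Z ↦ Z
                    [err]
                      Z ↦ Z
                [more]
                  ?Bool → !Bool
                    end ↦ end
        [stop]
          ?Int → !Int
            ?Bool → !Bool
              ?Int → !Int
                end ↦ end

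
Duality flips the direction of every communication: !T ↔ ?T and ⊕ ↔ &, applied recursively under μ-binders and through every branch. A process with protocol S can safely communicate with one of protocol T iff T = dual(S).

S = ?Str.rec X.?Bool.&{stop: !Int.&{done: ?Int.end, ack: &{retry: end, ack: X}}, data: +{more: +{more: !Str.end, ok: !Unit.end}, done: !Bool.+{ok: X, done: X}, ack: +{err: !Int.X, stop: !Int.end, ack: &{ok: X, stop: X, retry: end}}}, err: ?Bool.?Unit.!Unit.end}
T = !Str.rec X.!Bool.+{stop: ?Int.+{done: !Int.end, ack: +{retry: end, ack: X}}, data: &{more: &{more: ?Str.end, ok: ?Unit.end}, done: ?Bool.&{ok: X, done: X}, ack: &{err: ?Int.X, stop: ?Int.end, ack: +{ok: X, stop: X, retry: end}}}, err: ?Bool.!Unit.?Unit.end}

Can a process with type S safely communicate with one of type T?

?Str vs !Str  ✓
  rec X vs rec X  ✓ (μ self-dual)
    ?Bool vs !Bool  ✓
      &{stop,data,err} vs +{stop,data,err}  ✓ labels match
        [stop]
          !Int vs ?Int  ✓
            &{done,ack} vs +{done,ack}  ✓ labels match
              [done]
                ?Int vs !Int  ✓
                  end vs end  ✓
              [ack]
                &{retry,ack} vs +{retry,ack}  ✓ labels match
                  [retry]
                    end vs end  ✓
                  [ack]
                    X vs X  ✓
        [data]
          +{more,done,ack} vs &{more,done,ack}  ✓ labels match
            [more]
              +{more,ok} vs &{more,ok}  ✓ labels match
                [more]
                  !Str vs ?Str  ✓
                    end vs end  ✓
                [ok]
                  !Unit vs ?Unit  ✓
                    end vs end  ✓
            [done]
              !Bool vs ?Bool  ✓
                +{ok,done} vs &{ok,done}  ✓ labels match
                  [ok]
                    X vs X  ✓
                  [done]
                    X vs X  ✓
            [ack]
              +{err,stop,ack} vs &{err,stop,ack}  ✓ labels match
                [err]
                  !Int vs ?Int  ✓
                    X vs X  ✓
                [stop]
                  !Int vs ?Int  ✓
                    end vs end  ✓
                [ack]
                  &{ok,stop,retry} vs +{ok,stop,retry}  ✓ labels match
                    [ok]
                      X vs X  ✓
                    [stop]
                      X vs X  ✓
                    [retry]
                      end vs end  ✓
        [err]
          ?Bool vs ?Bool  ✗ same direction on both sides — not dual

NO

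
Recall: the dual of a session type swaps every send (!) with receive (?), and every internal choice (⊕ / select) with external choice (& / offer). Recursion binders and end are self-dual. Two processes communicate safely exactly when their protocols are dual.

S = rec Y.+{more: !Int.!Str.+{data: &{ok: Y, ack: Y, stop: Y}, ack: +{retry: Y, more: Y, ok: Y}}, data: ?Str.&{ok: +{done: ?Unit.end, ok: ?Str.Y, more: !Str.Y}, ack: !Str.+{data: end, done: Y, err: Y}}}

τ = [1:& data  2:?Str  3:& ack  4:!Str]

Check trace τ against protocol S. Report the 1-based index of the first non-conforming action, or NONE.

1

@1 got & data, protocol expects + more or + data  ✗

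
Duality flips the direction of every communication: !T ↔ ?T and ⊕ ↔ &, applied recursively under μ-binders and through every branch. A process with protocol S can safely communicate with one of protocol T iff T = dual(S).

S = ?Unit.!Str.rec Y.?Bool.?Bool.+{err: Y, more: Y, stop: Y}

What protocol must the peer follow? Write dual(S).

!Unit.?Str.rec Y.!Bool.!Bool.&{err: Y, more: Y, stop: Y}

?Unit ↦ !Unit
  !Str ↦ ?Str
    rec Y ↦ rec Y  (binder kept)
      ?Bool ↦ !Bool
        ?Bool ↦ !Bool
          +{err,more,stop} ↦ &{err,more,stop}  (⊕→&)
            • err:
              dual(Y) = Y
            • more:
              dual(Y) = Y
            • stop:
              dual(Y) = Y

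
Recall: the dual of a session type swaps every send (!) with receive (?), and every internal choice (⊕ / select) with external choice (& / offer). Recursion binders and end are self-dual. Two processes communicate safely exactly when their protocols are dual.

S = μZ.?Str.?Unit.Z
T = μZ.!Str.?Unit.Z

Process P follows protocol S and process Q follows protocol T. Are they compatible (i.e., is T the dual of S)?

μZ | μZ  ok (μ self-dual)
  ?Str | !Str  ok
    ?Unit | ?Unit  ✗ same direction on both sides — not dual

NO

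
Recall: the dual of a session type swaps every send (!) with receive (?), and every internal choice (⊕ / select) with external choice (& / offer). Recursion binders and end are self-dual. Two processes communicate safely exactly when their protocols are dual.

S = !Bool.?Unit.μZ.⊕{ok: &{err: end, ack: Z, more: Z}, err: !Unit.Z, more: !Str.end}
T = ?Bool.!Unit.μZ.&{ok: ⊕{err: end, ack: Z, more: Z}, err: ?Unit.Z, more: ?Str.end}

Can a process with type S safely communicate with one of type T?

YES

!Bool vs ?Bool  match
  ?Unit vs !Unit  match
    μZ vs μZ  match (μ self-dual)
      ⊕{ok,err,more} vs &{ok,err,more}  match labels match
        case ok:
          &{err,ack,more} vs ⊕{err,ack,more}  match labels match
            case err:
              end vs end  match
            case ack:
              Z vs Z  match
            case more:
              Z vs Z  match
        case err:
          !Unit vs ?Unit  match
            Z vs Z  match
        case more:
          !Str vs ?Str  match
            end vs end  match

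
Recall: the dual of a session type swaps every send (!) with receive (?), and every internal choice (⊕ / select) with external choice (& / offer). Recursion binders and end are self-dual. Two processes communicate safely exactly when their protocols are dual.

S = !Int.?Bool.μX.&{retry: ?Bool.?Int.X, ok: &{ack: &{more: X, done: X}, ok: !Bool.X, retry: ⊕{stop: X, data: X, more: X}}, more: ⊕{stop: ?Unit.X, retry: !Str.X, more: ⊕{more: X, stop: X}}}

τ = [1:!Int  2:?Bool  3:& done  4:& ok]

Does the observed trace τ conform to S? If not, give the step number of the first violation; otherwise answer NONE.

3

step 1: !Int  ok  cont: ?Bool.μX.…
step 2: ?Bool  ok  cont: μX.…
step 3: got & done, protocol expects & retry or & ok or & more  ✗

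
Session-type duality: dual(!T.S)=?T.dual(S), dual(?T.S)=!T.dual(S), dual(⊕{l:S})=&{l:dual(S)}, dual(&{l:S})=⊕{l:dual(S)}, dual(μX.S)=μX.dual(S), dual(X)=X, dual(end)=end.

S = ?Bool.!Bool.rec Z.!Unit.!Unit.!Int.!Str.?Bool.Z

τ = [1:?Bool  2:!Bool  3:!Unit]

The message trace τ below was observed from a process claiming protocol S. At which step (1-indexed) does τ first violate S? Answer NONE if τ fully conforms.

NONE

@1 ?Bool  ✓  state: !Bool.rec Z.…
@2 !Bool  ✓  state: rec Z.…
@3 !Unit  ✓  state: !Unit.!Int.!Str.?Bool.rec Z.…
τ conforms to S (length 3)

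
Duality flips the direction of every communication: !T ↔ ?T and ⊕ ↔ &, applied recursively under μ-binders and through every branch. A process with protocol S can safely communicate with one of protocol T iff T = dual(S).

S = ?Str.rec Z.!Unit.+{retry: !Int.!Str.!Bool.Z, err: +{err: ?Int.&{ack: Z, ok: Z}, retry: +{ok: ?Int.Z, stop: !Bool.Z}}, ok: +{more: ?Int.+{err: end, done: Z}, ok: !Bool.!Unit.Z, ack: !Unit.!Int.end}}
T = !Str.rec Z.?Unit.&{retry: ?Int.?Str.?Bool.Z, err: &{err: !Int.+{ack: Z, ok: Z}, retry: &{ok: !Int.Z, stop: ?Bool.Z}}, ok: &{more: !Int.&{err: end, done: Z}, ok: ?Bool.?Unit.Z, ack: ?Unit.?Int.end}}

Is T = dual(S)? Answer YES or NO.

YES

?Str ‖ !Str  ✓
  rec Z ‖ rec Z  ✓ (rec unchanged)
    !Unit ‖ ?Unit  ✓
      +{retry,err,ok} ‖ &{retry,err,ok}  ✓ labels match
        case retry:
          !Int ‖ ?Int  ✓
            !Str ‖ ?Str  ✓
              !Bool ‖ ?Bool  ✓
                Z ‖ Z  ✓
        case err:
          +{err,retry} ‖ &{err,retry}  ✓ labels match
            case err:
              ?Int ‖ !Int  ✓
                &{ack,ok} ‖ +{ack,ok}  ✓ labels match
                  case ack:
                    Z ‖ Z  ✓
                  case ok:
                    Z ‖ Z  ✓
            case retry:
              +{ok,stop} ‖ &{ok,stop}  ✓ labels match
                case ok:
                  ?Int ‖ !Int  ✓
                    Z ‖ Z  ✓
                case stop:
                  !Bool ‖ ?Bool  ✓
                    Z ‖ Z  ✓
        case ok:
          +{more,ok,ack} ‖ &{more,ok,ack}  ✓ labels match
            case more:
              ?Int ‖ !Int  ✓
                +{err,done} ‖ &{err,done}  ✓ labels match
                  case err:
                    end ‖ end  ✓
                  case done:
                    Z ‖ Z  ✓
            case ok:
              !Bool ‖ ?Bool  ✓
                !Unit ‖ ?Unit  ✓
                  Z ‖ Z  ✓
            case ack:
              !Unit ‖ ?Unit  ✓
                !Int ‖ ?Int  ✓
                  end ‖ end  ✓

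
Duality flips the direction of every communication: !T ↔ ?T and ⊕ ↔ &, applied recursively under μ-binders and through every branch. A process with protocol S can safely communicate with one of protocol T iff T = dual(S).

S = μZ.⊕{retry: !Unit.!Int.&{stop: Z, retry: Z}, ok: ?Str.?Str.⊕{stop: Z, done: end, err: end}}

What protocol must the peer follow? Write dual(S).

μZ.&{retry: ?Unit.?Int.⊕{stop: Z, retry: Z}, ok: !Str.!Str.&{stop: Z, done: end, err: end}}

μZ → μZ  (rec unchanged)
  ⊕{retry,ok} → &{retry,ok}  (select→offer)
    case retry:
      !Unit → ?Unit
        !Int → ?Int
          &{stop,retry} → ⊕{stop,retry}  (offer→select)
            case stop:
              dual(Z) = Z
            case retry:
              dual(Z) = Z
    case ok:
      ?Str → !Str
        ?Str → !Str
          ⊕{stop,done,err} → &{stop,done,err}  (select→offer)
            case stop:
              dual(Z) = Z
            case done:
              dual(end) = end
            case err:
              dual(end) = end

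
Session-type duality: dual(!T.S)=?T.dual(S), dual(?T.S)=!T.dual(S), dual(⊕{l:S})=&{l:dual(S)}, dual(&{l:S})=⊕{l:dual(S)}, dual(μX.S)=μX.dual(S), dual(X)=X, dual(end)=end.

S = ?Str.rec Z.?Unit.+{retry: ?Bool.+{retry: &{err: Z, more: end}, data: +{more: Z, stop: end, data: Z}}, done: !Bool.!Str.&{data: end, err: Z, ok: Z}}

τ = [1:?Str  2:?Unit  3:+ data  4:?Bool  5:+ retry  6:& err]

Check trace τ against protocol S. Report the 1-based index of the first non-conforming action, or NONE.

@1 ?Str  ✓  now at rec Z.…
@2 ?Unit  ✓  now at +{retry: ?Bool.+{retry: &{err: rec Z.…, more: end}, data: +{more: rec Z.…, stop: end, data: rec Z.…}}, done: !Bool.!Str.&{data: end, err: rec Z.…, ok: rec Z.…}}
@3 got + data, protocol expects + retry or + done  ✗

3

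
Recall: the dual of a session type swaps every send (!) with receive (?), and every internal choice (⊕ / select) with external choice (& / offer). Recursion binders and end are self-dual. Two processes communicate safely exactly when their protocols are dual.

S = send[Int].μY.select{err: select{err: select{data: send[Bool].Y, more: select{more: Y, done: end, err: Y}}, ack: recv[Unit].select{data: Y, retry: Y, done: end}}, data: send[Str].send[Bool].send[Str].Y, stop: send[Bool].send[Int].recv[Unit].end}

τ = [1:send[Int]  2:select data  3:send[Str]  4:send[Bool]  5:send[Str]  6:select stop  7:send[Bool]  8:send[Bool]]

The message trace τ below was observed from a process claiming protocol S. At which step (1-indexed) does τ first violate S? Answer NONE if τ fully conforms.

8

step 1: send[Int]  ✓  residual = μY.…
step 2: select data  ✓  residual = send[Str].send[Bool].send[Str].μY.…
step 3: send[Str]  ✓  residual = send[Bool].send[Str].μY.…
step 4: send[Bool]  ✓  residual = send[Str].μY.…
step 5: send[Str]  ✓  residual = μY.…
step 6: select stop  ✓  residual = send[Bool].send[Int].recv[Unit].end
step 7: send[Bool]  ✓  residual = send[Int].recv[Unit].end
step 8: got send[Bool], protocol expects send[Int]  ✗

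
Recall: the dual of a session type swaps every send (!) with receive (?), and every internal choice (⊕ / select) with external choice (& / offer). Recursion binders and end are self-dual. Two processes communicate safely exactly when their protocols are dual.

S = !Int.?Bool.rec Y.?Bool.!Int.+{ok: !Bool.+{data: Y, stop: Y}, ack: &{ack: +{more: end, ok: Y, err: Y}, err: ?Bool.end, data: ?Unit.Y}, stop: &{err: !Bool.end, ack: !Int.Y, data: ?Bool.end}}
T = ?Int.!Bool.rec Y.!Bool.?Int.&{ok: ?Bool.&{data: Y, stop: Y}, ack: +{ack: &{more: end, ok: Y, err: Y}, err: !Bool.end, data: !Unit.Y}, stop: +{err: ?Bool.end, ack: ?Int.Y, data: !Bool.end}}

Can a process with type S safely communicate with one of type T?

YES

!Int | ?Int  ok
  ?Bool | !Bool  ok
    rec Y | rec Y  ok (binder kept)
      ?Bool | !Bool  ok
        !Int | ?Int  ok
          +{ok,ack,stop} | &{ok,ack,stop}  ok labels match
            [ok]
              !Bool | ?Bool  ok
                +{data,stop} | &{data,stop}  ok labels match
                  [data]
                    Y | Y  ok
                  [stop]
                    Y | Y  ok
            [ack]
              &{ack,err,data} | +{ack,err,data}  ok labels match
                [ack]
                  +{more,ok,err} | &{more,ok,err}  ok labels match
                    [more]
                      end | end  ok
                    [ok]
                      Y | Y  ok
                    [err]
                      Y | Y  ok
                [err]
                  ?Bool | !Bool  ok
                    end | end  ok
                [data]
                  ?Unit | !Unit  ok
                    Y | Y  ok
            [stop]
              &{err,ack,data} | +{err,ack,data}  ok labels match
                [err]
                  !Bool | ?Bool  ok
                    end | end  ok
                [ack]
                  !Int | ?Int  ok
                    Y | Y  ok
                [data]
                  ?Bool | !Bool  ok
                    end | end  ok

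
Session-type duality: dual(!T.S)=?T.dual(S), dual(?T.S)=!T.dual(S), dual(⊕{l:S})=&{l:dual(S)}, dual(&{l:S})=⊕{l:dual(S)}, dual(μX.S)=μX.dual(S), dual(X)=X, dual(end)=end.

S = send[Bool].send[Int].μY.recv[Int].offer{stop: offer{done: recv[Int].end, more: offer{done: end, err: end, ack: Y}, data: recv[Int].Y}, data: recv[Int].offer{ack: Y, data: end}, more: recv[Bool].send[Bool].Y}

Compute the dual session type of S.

recv[Bool].recv[Int].μY.send[Int].select{stop: select{done: send[Int].end, more: select{done: end, err: end, ack: Y}, data: send[Int].Y}, data: send[Int].select{ack: Y, data: end}, more: send[Bool].recv[Bool].Y}

send[Bool] ↦ recv[Bool]
  send[Int] ↦ recv[Int]
    μY ↦ μY  (binder kept)
      recv[Int] ↦ send[Int]
        offer{stop,data,more} ↦ select{stop,data,more}  (&→⊕)
          case stop:
            offer{done,more,data} ↦ select{done,more,data}  (&→⊕)
              case done:
                recv[Int] ↦ send[Int]
                  end self-dual
              case more:
                offer{done,err,ack} ↦ select{done,err,ack}  (&→⊕)
                  case done:
                    end self-dual
                  case err:
                    end self-dual
                  case ack:
                    Y self-dual
              case data:
                recv[Int] ↦ send[Int]
                  Y self-dual
          case data:
            recv[Int] ↦ send[Int]
              offer{ack,data} ↦ select{ack,data}  (&→⊕)
                case ack:
                  Y self-dual
                case data:
                  end self-dual
          case more:
            recv[Bool] ↦ send[Bool]
              send[Bool] ↦ recv[Bool]
                Y self-dual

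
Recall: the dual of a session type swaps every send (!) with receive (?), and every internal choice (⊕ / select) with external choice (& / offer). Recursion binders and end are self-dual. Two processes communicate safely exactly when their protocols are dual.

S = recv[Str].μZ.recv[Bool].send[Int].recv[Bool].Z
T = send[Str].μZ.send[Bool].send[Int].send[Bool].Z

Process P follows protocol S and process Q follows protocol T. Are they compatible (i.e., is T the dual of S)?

recv[Str] ‖ send[Str]  ✓
  μZ ‖ μZ  ✓ (μ self-dual)
    recv[Bool] ‖ send[Bool]  ✓
      send[Int] ‖ send[Int]  ✗ same direction on both sides — not dual

NO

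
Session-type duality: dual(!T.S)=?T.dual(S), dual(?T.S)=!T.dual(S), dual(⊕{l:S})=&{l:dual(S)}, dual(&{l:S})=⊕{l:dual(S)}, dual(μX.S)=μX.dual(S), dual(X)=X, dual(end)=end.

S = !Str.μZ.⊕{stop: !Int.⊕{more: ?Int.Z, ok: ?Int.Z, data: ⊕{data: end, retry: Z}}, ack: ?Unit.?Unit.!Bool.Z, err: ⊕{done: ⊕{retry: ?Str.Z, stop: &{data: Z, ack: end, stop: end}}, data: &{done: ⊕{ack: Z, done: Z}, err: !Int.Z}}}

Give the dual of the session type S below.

?Str.μZ.&{stop: ?Int.&{more: !Int.Z, ok: !Int.Z, data: &{data: end, retry: Z}}, ack: !Unit.!Unit.?Bool.Z, err: &{done: &{retry: !Str.Z, stop: ⊕{data: Z, ack: end, stop: end}}, data: ⊕{done: &{ack: Z, done: Z}, err: ?Int.Z}}}

!Str ↦ ?Str
  μZ ↦ μZ  (μ self-dual)
    ⊕{stop,ack,err} ↦ &{stop,ack,err}  (select→offer)
      • stop:
        !Int ↦ ?Int
          ⊕{more,ok,data} ↦ &{more,ok,data}  (select→offer)
            • more:
              ?Int ↦ !Int
                Z ↦ Z
            • ok:
              ?Int ↦ !Int
                Z ↦ Z
            • data:
              ⊕{data,retry} ↦ &{data,retry}  (select→offer)
                • data:
                  end ↦ end
                • retry:
                  Z ↦ Z
      • ack:
        ?Unit ↦ !Unit
          ?Unit ↦ !Unit
            !Bool ↦ ?Bool
              Z ↦ Z
      • err:
        ⊕{done,data} ↦ &{done,data}  (select→offer)
          • done:
            ⊕{retry,stop} ↦ &{retry,stop}  (select→offer)
              • retry:
                ?Str ↦ !Str
                  Z ↦ Z
              • stop:
                &{data,ack,stop} ↦ ⊕{data,ack,stop}  (&→⊕)
                  • data:
                    Z ↦ Z
                  • ack:
                    end ↦ end
                  • stop:
                    end ↦ end
          • data:
            &{done,err} ↦ ⊕{done,err}  (&→⊕)
              • done:
                ⊕{ack,done} ↦ &{ack,done}  (select→offer)
                  • ack:
                    Z ↦ Z
                  • done:
                    Z ↦ Z
              • err:
                !Int ↦ ?Int
                  Z ↦ Z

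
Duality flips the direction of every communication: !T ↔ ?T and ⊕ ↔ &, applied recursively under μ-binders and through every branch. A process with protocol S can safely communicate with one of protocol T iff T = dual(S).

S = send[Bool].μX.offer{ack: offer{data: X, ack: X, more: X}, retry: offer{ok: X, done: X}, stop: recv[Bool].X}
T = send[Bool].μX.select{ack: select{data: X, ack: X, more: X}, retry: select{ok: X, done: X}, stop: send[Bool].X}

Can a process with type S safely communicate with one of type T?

send[Bool] ‖ send[Bool]  ✗ same direction on both sides — not dual

NO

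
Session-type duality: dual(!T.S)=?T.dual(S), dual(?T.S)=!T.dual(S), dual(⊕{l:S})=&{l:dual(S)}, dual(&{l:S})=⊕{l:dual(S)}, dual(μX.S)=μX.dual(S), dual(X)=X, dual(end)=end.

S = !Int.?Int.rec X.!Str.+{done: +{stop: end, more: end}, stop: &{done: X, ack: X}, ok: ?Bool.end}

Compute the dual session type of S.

!Int ↦ ?Int
  ?Int ↦ !Int
    rec X ↦ rec X  (rec unchanged)
      !Str ↦ ?Str
        +{done,stop,ok} ↦ &{done,stop,ok}  (⊕→&)
          case done:
            +{stop,more} ↦ &{stop,more}  (⊕→&)
              case stop:
                dual(end) = end
              case more:
                dual(end) = end
          case stop:
            &{done,ack} ↦ +{done,ack}  (external→internal)
              case done:
                dual(X) = X
              case ack:
                dual(X) = X
          case ok:
            ?Bool ↦ !Bool
              dual(end) = end

?Int.!Int.rec X.?Str.&{done: &{stop: end, more: end}, stop: +{done: X, ack: X}, ok: !Bool.end}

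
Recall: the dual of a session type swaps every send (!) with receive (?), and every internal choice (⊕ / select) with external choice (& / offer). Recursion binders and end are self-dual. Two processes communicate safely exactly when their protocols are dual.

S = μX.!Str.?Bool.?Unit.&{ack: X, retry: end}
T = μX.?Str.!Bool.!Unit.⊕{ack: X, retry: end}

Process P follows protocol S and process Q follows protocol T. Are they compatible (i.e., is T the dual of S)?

YES

μX | μX  match (binder kept)
  !Str | ?Str  match
    ?Bool | !Bool  match
      ?Unit | !Unit  match
        &{ack,retry} | ⊕{ack,retry}  match labels match
          [ack]
            X | X  match
          [retry]
            end | end  match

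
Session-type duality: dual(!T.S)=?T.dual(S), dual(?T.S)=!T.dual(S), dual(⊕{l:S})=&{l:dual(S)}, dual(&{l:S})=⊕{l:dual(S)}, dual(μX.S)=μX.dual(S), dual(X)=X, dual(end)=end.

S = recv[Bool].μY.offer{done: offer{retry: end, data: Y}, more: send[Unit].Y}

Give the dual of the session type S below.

recv[Bool] = send[Bool]
  μY = μY  (binder kept)
    offer{done,more} = select{done,more}  (offer→select)
      [done]
        offer{retry,data} = select{retry,data}  (offer→select)
          [retry]
            dual(end) = end
          [data]
            dual(Y) = Y
      [more]
        send[Unit] = recv[Unit]
          dual(Y) = Y

send[Bool].μY.select{done: select{retry: end, data: Y}, more: recv[Unit].Y}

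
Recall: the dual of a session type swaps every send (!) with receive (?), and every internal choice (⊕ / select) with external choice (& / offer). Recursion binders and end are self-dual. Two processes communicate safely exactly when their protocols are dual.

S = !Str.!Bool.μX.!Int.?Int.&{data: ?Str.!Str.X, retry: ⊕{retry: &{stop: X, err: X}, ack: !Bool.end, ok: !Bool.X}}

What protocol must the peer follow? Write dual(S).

!Str → ?Str
  !Bool → ?Bool
    μX → μX  (μ self-dual)
      !Int → ?Int
        ?Int → !Int
          &{data,retry} → ⊕{data,retry}  (offer→select)
            • data:
              ?Str → !Str
                !Str → ?Str
                  X self-dual
            • retry:
              ⊕{retry,ack,ok} → &{retry,ack,ok}  (internal→external)
                • retry:
                  &{stop,err} → ⊕{stop,err}  (offer→select)
                    • stop:
                      X self-dual
                    • err:
                      X self-dual
                • ack:
                  !Bool → ?Bool
                    end self-dual
                • ok:
                  !Bool → ?Bool
                    X self-dual

?Str.?Bool.μX.?Int.!Int.⊕{data: !Str.?Str.X, retry: &{retry: ⊕{stop: X, err: X}, ack: ?Bool.end, ok: ?Bool.X}}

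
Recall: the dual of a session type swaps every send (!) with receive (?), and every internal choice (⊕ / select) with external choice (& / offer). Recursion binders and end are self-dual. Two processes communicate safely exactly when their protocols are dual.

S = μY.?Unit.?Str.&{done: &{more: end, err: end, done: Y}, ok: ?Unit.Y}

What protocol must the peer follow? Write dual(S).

μY → μY  (binder kept)
  ?Unit → !Unit
    ?Str → !Str
      &{done,ok} → ⊕{done,ok}  (offer→select)
        case done:
          &{more,err,done} → ⊕{more,err,done}  (offer→select)
            case more:
              dual(end) = end
            case err:
              dual(end) = end
            case done:
              dual(Y) = Y
        case ok:
          ?Unit → !Unit
            dual(Y) = Y

μY.!Unit.!Str.⊕{done: ⊕{more: end, err: end, done: Y}, ok: !Unit.Y}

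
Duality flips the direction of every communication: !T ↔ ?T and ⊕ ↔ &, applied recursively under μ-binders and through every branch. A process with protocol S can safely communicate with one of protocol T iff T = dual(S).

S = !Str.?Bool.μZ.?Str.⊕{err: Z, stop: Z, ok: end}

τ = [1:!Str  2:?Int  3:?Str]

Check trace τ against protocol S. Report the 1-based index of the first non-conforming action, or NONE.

@1 !Str  ok  cont: ?Bool.μZ.…
@2 got ?Int, protocol expects ?Bool  ✗

2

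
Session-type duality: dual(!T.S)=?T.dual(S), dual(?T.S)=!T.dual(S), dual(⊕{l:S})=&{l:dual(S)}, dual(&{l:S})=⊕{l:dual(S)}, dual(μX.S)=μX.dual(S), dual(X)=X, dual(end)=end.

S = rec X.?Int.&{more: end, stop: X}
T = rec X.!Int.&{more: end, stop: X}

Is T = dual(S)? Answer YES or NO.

NO

rec X | rec X  ✓ (μ self-dual)
  ?Int | !Int  ✓
    &{more,stop} | &{more,stop}  ✗ choice polarity not flipped — not dual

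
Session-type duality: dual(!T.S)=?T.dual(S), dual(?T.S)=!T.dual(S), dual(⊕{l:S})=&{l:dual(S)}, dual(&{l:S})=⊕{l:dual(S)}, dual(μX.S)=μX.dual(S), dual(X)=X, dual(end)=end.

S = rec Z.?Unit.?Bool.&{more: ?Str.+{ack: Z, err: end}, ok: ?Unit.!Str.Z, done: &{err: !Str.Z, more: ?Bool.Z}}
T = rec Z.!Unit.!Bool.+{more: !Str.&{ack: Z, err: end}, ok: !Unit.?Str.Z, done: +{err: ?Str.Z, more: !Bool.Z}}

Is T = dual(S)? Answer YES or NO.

rec Z | rec Z  ✓ (μ self-dual)
  ?Unit | !Unit  ✓
    ?Bool | !Bool  ✓
      &{more,ok,done} | +{more,ok,done}  ✓ labels match
        • more:
          ?Str | !Str  ✓
            +{ack,err} | &{ack,err}  ✓ labels match
              • ack:
                Z | Z  ✓
              • err:
                end | end  ✓
        • ok:
          ?Unit | !Unit  ✓
            !Str | ?Str  ✓
              Z | Z  ✓
        • done:
          &{err,more} | +{err,more}  ✓ labels match
            • err:
              !Str | ?Str  ✓
                Z | Z  ✓
            • more:
              ?Bool | !Bool  ✓
                Z | Z  ✓

YES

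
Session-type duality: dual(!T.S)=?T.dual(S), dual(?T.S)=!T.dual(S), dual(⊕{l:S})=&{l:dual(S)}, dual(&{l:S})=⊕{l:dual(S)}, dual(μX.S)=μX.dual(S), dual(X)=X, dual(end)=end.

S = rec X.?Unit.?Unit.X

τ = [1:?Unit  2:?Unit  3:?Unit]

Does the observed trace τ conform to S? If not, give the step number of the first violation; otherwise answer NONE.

NONE

@1 ?Unit  ok  now at ?Unit.rec X.…
@2 ?Unit  ok  now at rec X.…
@3 ?Unit  ok  now at ?Unit.rec X.…
τ conforms to S (length 3)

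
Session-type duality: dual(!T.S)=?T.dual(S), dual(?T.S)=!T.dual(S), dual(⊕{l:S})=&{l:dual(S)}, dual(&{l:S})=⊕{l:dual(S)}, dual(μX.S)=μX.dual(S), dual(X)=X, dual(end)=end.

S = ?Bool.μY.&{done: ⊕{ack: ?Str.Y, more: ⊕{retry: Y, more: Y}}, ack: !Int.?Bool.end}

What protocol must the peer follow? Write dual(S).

!Bool.μY.⊕{done: &{ack: !Str.Y, more: &{retry: Y, more: Y}}, ack: ?Int.!Bool.end}

?Bool ↦ !Bool
  μY ↦ μY  (binder kept)
    &{done,ack} ↦ ⊕{done,ack}  (&→⊕)
      [done]
        ⊕{ack,more} ↦ &{ack,more}  (⊕→&)
          [ack]
            ?Str ↦ !Str
              Y self-dual
          [more]
            ⊕{retry,more} ↦ &{retry,more}  (⊕→&)
              [retry]
                Y self-dual
              [more]
                Y self-dual
      [ack]
        !Int ↦ ?Int
          ?Bool ↦ !Bool
            end self-dual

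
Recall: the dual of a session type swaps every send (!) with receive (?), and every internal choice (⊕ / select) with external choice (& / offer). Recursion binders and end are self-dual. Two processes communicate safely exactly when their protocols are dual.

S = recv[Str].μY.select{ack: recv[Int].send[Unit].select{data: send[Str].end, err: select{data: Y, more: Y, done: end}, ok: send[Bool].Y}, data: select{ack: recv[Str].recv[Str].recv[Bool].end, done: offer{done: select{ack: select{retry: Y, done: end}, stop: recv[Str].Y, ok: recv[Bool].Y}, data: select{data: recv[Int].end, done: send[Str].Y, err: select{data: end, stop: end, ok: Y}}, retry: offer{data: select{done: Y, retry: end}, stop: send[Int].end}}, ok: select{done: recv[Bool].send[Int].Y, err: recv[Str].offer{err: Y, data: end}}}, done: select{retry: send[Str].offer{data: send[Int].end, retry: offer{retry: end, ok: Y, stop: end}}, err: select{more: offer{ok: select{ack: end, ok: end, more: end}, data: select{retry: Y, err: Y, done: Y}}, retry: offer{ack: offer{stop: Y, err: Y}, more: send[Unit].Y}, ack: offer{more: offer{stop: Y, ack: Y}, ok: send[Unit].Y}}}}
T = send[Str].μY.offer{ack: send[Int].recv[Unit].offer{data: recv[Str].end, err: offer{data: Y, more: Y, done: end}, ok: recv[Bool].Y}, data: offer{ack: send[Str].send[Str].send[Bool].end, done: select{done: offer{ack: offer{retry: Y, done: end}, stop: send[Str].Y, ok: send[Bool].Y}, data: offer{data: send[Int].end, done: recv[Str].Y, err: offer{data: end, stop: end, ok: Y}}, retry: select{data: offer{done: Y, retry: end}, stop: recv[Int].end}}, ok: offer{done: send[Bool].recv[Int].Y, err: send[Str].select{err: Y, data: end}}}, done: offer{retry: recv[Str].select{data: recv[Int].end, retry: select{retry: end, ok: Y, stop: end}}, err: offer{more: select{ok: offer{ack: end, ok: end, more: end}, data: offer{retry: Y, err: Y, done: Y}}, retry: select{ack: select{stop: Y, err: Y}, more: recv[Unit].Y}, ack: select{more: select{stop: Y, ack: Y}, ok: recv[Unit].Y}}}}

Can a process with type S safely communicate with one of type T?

YES

recv[Str] | send[Str]  ok
  μY | μY  ok (rec unchanged)
    select{ack,data,done} | offer{ack,data,done}  ok labels match
      • ack:
        recv[Int] | send[Int]  ok
          send[Unit] | recv[Unit]  ok
            select{data,err,ok} | offer{data,err,ok}  ok labels match
              • data:
                send[Str] | recv[Str]  ok
                  end | end  ok
              • err:
                select{data,more,done} | offer{data,more,done}  ok labels match
                  • data:
                    Y | Y  ok
                  • more:
                    Y | Y  ok
                  • done:
                    end | end  ok
              • ok:
                send[Bool] | recv[Bool]  ok
                  Y | Y  ok
      • data:
        select{ack,done,ok} | offer{ack,done,ok}  ok labels match
          • ack:
            recv[Str] | send[Str]  ok
              recv[Str] | send[Str]  ok
                recv[Bool] | send[Bool]  ok
                  end | end  ok
          • done:
            offer{done,data,retry} | select{done,data,retry}  ok labels match
              • done:
                select{ack,stop,ok} | offer{ack,stop,ok}  ok labels match
                  • ack:
                    select{retry,done} | offer{retry,done}  ok labels match
                      • retry:
                        Y | Y  ok
                      • done:
                        end | end  ok
                  • stop:
                    recv[Str] | send[Str]  ok
                      Y | Y  ok
                  • ok:
                    recv[Bool] | send[Bool]  ok
                      Y | Y  ok
              • data:
                select{data,done,err} | offer{data,done,err}  ok labels match
                  • data:
                    recv[Int] | send[Int]  ok
                      end | end  ok
                  • done:
                    send[Str] | recv[Str]  ok
                      Y | Y  ok
                  • err:
                    select{data,stop,ok} | offer{data,stop,ok}  ok labels match
                      • data:
                        end | end  ok
                      • stop:
                        end | end  ok
                      • ok:
                        Y | Y  ok
              • retry:
                offer{data,stop} | select{data,stop}  ok labels match
                  • data:
                    select{done,retry} | offer{done,retry}  ok labels match
                      • done:
                        Y | Y  ok
                      • retry:
                        end | end  ok
                  • stop:
                    send[Int] | recv[Int]  ok
                      end | end  ok
          • ok:
            select{done,err} | offer{done,err}  ok labels match
              • done:
                recv[Bool] | send[Bool]  ok
                  send[Int] | recv[Int]  ok
                    Y | Y  ok
              • err:
                recv[Str] | send[Str]  ok
                  offer{err,data} | select{err,data}  ok labels match
                    • err:
                      Y | Y  ok
                    • data:
                      end | end  ok
      • done:
        select{retry,err} | offer{retry,err}  ok labels match
          • retry:
            send[Str] | recv[Str]  ok
              offer{data,retry} | select{data,retry}  ok labels match
                • data:
                  send[Int] | recv[Int]  ok
                    end | end  ok
                • retry:
                  offer{retry,ok,stop} | select{retry,ok,stop}  ok labels match
                    • retry:
                      end | end  ok
                    • ok:
                      Y | Y  ok
                    • stop:
                      end | end  ok
          • err:
            select{more,retry,ack} | offer{more,retry,ack}  ok labels match
              • more:
                offer{ok,data} | select{ok,data}  ok labels match
                  • ok:
                    select{ack,ok,more} | offer{ack,ok,more}  ok labels match
                      • ack:
                        end | end  ok
                      • ok:
                        end | end  ok
                      • more:
                        end | end  ok
                  • data:
                    select{retry,err,done} | offer{retry,err,done}  ok labels match
                      • retry:
                        Y | Y  ok
                      • err:
                        Y | Y  ok
                      • done:
                        Y | Y  ok
              • retry:
                offer{ack,more} | select{ack,more}  ok labels match
                  • ack:
                    offer{stop,err} | select{stop,err}  ok labels match
                      • stop:
                        Y | Y  ok
                      • err:
                        Y | Y  ok
                  • more:
                    send[Unit] | recv[Unit]  ok
                      Y | Y  ok
              • ack:
                offer{more,ok} | select{more,ok}  ok labels match
                  • more:
                    offer{stop,ack} | select{stop,ack}  ok labels match
                      • stop:
                        Y | Y  ok
                      • ack:
                        Y | Y  ok
                  • ok:
                    send[Unit] | recv[Unit]  ok
                      Y | Y  ok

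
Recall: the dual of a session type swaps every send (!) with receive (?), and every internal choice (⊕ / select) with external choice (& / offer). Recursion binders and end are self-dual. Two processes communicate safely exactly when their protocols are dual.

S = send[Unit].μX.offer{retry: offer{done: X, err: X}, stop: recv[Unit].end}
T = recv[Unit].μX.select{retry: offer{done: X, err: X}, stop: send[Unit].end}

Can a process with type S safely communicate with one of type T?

send[Unit] | recv[Unit]  ✓
  μX | μX  ✓ (rec unchanged)
    offer{retry,stop} | select{retry,stop}  ✓ same labels
      [retry]
        offer{done,err} | offer{done,err}  ✗ choice polarity not flipped — not dual

NO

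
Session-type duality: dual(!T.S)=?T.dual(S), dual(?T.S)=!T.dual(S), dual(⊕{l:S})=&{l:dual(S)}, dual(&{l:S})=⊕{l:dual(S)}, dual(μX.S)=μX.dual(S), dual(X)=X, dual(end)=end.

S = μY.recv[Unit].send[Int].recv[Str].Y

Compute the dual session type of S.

μY.send[Unit].recv[Int].send[Str].Y

μY → μY  (binder kept)
  recv[Unit] → send[Unit]
    send[Int] → recv[Int]
      recv[Str] → send[Str]
        dual(Y) = Y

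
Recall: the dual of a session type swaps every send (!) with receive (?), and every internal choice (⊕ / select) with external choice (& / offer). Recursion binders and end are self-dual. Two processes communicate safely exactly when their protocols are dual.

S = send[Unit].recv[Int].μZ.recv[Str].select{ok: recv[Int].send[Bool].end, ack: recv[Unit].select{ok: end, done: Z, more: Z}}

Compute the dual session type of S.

send[Unit] = recv[Unit]
  recv[Int] = send[Int]
    μZ = μZ  (rec unchanged)
      recv[Str] = send[Str]
        select{ok,ack} = offer{ok,ack}  (select→offer)
          • ok:
            recv[Int] = send[Int]
              send[Bool] = recv[Bool]
                end ↦ end
          • ack:
            recv[Unit] = send[Unit]
              select{ok,done,more} = offer{ok,done,more}  (select→offer)
                • ok:
                  end ↦ end
                • done:
                  Z ↦ Z
                • more:
                  Z ↦ Z

recv[Unit].send[Int].μZ.send[Str].offer{ok: send[Int].recv[Bool].end, ack: send[Unit].offer{ok: end, done: Z, more: Z}}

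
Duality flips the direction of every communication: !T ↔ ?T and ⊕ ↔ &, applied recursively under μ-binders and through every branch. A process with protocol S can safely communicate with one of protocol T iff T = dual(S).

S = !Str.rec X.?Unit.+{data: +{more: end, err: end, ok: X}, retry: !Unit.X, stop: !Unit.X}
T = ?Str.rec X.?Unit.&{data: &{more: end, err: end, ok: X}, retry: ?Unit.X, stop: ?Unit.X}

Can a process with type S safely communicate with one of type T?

!Str ‖ ?Str  ✓
  rec X ‖ rec X  ✓ (binder kept)
    ?Unit ‖ ?Unit  ✗ same direction on both sides — not dual

NO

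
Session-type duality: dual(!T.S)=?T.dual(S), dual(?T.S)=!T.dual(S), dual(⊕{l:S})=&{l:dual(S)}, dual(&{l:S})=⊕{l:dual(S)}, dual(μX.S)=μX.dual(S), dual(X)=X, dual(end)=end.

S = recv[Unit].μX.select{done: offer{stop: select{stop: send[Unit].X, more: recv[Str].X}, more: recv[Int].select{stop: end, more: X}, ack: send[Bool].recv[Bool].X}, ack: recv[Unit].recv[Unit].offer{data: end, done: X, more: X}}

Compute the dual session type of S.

send[Unit].μX.offer{done: select{stop: offer{stop: recv[Unit].X, more: send[Str].X}, more: send[Int].offer{stop: end, more: X}, ack: recv[Bool].send[Bool].X}, ack: send[Unit].send[Unit].select{data: end, done: X, more: X}}

recv[Unit] → send[Unit]
  μX → μX  (binder kept)
    select{done,ack} → offer{done,ack}  (⊕→&)
      [done]
        offer{stop,more,ack} → select{stop,more,ack}  (&→⊕)
          [stop]
            select{stop,more} → offer{stop,more}  (⊕→&)
              [stop]
                send[Unit] → recv[Unit]
                  dual(X) = X
              [more]
                recv[Str] → send[Str]
                  dual(X) = X
          [more]
            recv[Int] → send[Int]
              select{stop,more} → offer{stop,more}  (⊕→&)
                [stop]
                  dual(end) = end
                [more]
                  dual(X) = X
          [ack]
            send[Bool] → recv[Bool]
              recv[Bool] → send[Bool]
                dual(X) = X
      [ack]
        recv[Unit] → send[Unit]
          recv[Unit] → send[Unit]
            offer{data,done,more} → select{data,done,more}  (&→⊕)
              [data]
                dual(end) = end
              [done]
                dual(X) = X
              [more]
                dual(X) = X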